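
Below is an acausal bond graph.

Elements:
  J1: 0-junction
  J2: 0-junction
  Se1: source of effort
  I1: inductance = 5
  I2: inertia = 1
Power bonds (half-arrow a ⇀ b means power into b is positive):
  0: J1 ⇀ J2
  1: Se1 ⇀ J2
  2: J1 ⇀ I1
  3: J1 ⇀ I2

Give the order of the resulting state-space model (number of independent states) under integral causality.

#1 →J2  (source Se1 imposes e)
#0 →J1  (common-e at J2 fixed by 1)
#2 →I1  (J1: bond 0 brought effort, rest push out)
#3 →I2  (0-jn J1 has e-setter on 0)

2  (I1, I2 all integral)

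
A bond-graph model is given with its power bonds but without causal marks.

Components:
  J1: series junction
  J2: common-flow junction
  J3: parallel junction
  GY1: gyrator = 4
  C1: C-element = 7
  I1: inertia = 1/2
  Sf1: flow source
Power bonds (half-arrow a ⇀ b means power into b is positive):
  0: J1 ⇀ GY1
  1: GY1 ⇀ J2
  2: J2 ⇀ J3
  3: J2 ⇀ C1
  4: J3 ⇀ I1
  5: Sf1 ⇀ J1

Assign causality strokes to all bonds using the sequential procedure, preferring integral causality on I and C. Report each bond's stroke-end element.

b0 stroke at J1
b1 stroke at J2
b2 stroke at J3
b3 stroke at J2
b4 stroke at I1
b5 stroke at Sf1

bond 5 |Sf1  (Sf1: flow source, stroke at near end)
bond 0 |J1  (1-jn J1 has f-setter on 5)
bond 1 |J2  (GY1 both-in/both-out from 0)
bond 3 |J2  (C1: C, integral causality)
bond 2 |J3  (J2 needs exactly one f-in)
bond 4 |I1  (common-e at J3 fixed by 2)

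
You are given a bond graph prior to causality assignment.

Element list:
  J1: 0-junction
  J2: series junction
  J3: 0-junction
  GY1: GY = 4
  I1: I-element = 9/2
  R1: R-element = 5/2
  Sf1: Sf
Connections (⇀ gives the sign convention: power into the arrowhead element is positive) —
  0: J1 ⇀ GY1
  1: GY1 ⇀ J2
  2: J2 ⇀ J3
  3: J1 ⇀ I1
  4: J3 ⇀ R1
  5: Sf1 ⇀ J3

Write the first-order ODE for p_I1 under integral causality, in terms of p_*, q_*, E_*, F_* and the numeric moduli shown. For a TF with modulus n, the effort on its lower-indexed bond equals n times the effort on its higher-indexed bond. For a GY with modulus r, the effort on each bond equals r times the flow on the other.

dp_I1/dt = -4*F_Sf1 - 64*p_I1/45

β5 →Sf1  (Sf1 fixes flow; stroke at Sf1)
β3 →I1  (I1 outputs flow p/I1)
β0 →J1  (J1: last free bond brings effort in)
β1 →J2  (GY1 both-in/both-out from 0)
β2 →J3  (only one flow-in slot at J2)
β4 →R1  (J3 effort already set via bond 2)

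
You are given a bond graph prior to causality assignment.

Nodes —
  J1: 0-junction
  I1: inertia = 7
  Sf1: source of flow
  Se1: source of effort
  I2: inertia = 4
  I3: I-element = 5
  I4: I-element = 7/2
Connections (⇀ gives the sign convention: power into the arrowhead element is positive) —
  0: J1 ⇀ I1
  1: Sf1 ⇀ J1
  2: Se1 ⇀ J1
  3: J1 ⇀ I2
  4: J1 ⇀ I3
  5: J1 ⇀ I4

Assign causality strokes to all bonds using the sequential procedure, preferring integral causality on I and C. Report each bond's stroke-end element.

b0 →I1
b1 →Sf1
b2 →J1
b3 →I2
b4 →I3
b5 →I4

bond 1 →Sf1  (source Sf1 imposes f)
bond 2 →J1  (Se1 fixes effort; stroke away)
bond 0 →I1  (J1 effort already set via bond 2)
bond 3 →I2  (common-e at J1 fixed by 2)
bond 4 →I3  (J1: bond 2 brought effort, rest push out)
bond 5 →I4  (common-e at J1 fixed by 2)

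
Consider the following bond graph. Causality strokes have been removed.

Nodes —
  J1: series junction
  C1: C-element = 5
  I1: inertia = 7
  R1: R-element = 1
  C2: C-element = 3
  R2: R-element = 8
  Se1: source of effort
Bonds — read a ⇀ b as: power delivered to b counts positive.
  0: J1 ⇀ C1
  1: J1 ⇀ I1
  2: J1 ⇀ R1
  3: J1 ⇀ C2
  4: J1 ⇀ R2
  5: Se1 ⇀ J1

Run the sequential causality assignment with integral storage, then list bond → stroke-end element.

#0 stroke→J1
#1 stroke→I1
#2 stroke→J1
#3 stroke→J1
#4 stroke→J1
#5 stroke→J1

b5 stroke→J1  (Se1 fixes effort; stroke away)
b0 stroke→J1  (C1: C, integral causality)
b1 stroke→I1  (I1 outputs flow p/I1)
b2 stroke→J1  (J1 flow already set via bond 1)
b3 stroke→J1  (J1: bond 1 brought flow, rest push out)
b4 stroke→J1  (J1 flow already set via bond 1)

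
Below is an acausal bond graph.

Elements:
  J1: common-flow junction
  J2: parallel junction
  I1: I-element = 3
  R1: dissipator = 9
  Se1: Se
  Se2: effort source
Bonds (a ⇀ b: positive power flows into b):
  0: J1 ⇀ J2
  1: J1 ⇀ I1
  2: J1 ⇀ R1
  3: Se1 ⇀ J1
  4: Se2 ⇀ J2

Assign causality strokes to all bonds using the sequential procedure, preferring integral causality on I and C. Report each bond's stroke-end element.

bond 0 →J1
bond 1 →I1
bond 2 →J1
bond 3 →J1
bond 4 →J2

b3 stroke→J1  (source Se1 imposes e)
b4 stroke→J2  (Se2 fixes effort; stroke away)
b0 stroke→J1  (common-e at J2 fixed by 4)
b1 stroke→I1  (I1: I, integral causality)
b2 stroke→J1  (J1 flow already set via bond 1)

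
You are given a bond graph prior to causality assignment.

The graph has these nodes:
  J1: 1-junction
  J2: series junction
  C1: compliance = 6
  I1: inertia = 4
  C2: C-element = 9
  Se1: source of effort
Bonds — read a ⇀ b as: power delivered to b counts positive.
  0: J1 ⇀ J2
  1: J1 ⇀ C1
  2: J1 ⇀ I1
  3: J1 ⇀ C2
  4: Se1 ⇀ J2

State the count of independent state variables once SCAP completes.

b4 |J2  (Se1 (Se) sets effort on bond)
b0 |J1  (J2 needs exactly one f-in)
b1 |J1  (C1 integral (e out))
b2 |I1  (I1 integral (f out))
b3 |J1  (J1 flow already set via bond 2)

3  (C1, C2, I1 all integral)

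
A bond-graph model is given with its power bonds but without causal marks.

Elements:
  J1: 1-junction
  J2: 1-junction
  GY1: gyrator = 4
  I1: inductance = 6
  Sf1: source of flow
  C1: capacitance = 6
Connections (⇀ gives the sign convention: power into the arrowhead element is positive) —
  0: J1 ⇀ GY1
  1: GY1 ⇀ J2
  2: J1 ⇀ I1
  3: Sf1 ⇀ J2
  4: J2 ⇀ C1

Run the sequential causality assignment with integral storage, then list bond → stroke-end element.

bond 0 →J1
bond 1 →J2
bond 2 →I1
bond 3 →Sf1
bond 4 →J2

β3 stroke at Sf1  (source Sf1 imposes f)
β1 stroke at J2  (common-f at J2 fixed by 3)
β4 stroke at J2  (J2: bond 3 brought flow, rest push out)
β0 stroke at J1  (through GY1, causality inverts; strokes same side of GY1)
β2 stroke at I1  (J1: last free bond brings flow in)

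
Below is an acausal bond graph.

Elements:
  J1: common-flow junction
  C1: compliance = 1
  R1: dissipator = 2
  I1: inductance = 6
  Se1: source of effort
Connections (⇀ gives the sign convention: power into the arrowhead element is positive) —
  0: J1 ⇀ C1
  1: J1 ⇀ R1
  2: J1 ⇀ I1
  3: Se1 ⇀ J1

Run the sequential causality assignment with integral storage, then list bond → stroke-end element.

b0 →J1
b1 →J1
b2 →I1
b3 →J1

b3 |J1  (Se1 (Se) sets effort on bond)
b0 |J1  (C1 outputs effort q/C1)
b2 |I1  (I1: I, integral causality)
b1 |J1  (J1 flow already set via bond 2)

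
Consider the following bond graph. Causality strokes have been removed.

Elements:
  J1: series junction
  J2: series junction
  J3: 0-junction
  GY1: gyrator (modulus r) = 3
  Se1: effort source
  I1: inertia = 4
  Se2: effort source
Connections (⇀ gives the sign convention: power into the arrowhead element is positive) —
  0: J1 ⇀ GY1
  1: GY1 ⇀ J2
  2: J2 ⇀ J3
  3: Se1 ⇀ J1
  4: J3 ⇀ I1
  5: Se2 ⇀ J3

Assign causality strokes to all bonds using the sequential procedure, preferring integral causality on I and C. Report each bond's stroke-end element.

#3 |J1  (Se1: effort source, stroke at far end)
#5 |J3  (Se2 (Se) sets effort on bond)
#0 |GY1  (J1 needs exactly one f-in)
#2 |J2  (J3: bond 5 brought effort, rest push out)
#4 |I1  (J3 effort already set via bond 5)
#1 |GY1  (GY1: gyrator matches bond 0)

β0 stroke at GY1
β1 stroke at GY1
β2 stroke at J2
β3 stroke at J1
β4 stroke at I1
β5 stroke at J3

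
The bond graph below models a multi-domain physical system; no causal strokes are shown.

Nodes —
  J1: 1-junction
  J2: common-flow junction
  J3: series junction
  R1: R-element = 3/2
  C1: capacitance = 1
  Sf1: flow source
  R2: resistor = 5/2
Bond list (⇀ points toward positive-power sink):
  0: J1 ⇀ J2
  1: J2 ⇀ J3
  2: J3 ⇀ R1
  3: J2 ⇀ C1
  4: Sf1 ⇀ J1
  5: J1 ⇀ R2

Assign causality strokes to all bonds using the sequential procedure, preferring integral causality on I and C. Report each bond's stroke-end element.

bond 0 →J1
bond 1 →J2
bond 2 →J3
bond 3 →J2
bond 4 →Sf1
bond 5 →J1

b4 →Sf1  (Sf1 (Sf) sets flow on bond)
b0 →J1  (J1: bond 4 brought flow, rest push out)
b5 →J1  (1-jn J1 has f-setter on 4)
b1 →J2  (common-f at J2 fixed by 0)
b3 →J2  (J2: bond 0 brought flow, rest push out)
b2 →J3  (J3 flow already set via bond 1)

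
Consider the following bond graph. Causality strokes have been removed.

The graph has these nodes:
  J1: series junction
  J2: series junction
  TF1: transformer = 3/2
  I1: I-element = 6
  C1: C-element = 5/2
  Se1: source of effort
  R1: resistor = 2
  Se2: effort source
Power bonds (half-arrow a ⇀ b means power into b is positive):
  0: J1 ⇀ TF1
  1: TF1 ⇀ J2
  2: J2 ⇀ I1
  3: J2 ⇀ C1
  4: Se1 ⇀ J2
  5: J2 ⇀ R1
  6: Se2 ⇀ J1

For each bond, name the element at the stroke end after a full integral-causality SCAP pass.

b0 →TF1
b1 →J2
b2 →I1
b3 →J2
b4 →J2
b5 →J2
b6 →J1

bond 4 stroke→J2  (Se1: effort source, stroke at far end)
bond 6 stroke→J1  (Se2 fixes effort; stroke away)
bond 0 stroke→TF1  (J1 needs exactly one f-in)
bond 1 stroke→J2  (TF TF1: opposite of bond 0)
bond 2 stroke→I1  (I1 integral (f out))
bond 3 stroke→J2  (1-jn J2 has f-setter on 2)
bond 5 stroke→J2  (common-f at J2 fixed by 2)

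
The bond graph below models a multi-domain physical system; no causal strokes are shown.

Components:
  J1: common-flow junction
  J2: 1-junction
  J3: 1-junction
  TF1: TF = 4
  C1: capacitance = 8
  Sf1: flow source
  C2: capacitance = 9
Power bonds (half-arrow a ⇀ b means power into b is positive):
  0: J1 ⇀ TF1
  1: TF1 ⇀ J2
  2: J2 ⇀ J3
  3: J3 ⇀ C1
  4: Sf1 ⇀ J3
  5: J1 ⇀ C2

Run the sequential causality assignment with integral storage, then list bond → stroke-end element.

#0 |TF1
#1 |J2
#2 |J3
#3 |J3
#4 |Sf1
#5 |J1

β4 |Sf1  (Sf1 fixes flow; stroke at Sf1)
β2 |J3  (1-jn J3 has f-setter on 4)
β3 |J3  (J3 flow already set via bond 4)
β1 |J2  (1-jn J2 has f-setter on 2)
β0 |TF1  (TF1 one-in-one-out from 1)
β5 |J1  (J1 flow already set via bond 0)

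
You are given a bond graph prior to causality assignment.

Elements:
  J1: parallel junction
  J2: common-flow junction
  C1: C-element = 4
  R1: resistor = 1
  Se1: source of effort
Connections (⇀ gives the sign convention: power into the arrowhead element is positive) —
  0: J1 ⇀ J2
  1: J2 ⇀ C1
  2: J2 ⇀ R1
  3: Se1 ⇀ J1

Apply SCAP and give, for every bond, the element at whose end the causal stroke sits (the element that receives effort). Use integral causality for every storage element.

bond 3 stroke→J1  (Se1 (Se) sets effort on bond)
bond 0 stroke→J2  (J1 effort already set via bond 3)
bond 1 stroke→J2  (prefer integral on C1)
bond 2 stroke→R1  (only one flow-in slot at J2)

bond 0 →J2
bond 1 →J2
bond 2 →R1
bond 3 →J1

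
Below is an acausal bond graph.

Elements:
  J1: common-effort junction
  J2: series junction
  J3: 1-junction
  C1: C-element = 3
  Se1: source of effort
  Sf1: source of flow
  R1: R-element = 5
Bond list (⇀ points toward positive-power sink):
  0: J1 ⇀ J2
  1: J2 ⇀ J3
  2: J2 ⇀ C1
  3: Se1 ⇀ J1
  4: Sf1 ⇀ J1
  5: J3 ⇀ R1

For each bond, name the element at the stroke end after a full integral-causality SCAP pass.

b0 |J2
b1 |J3
b2 |J2
b3 |J1
b4 |Sf1
b5 |R1

#3 stroke at J1  (Se1 fixes effort; stroke away)
#4 stroke at Sf1  (Sf1 fixes flow; stroke at Sf1)
#0 stroke at J2  (J1 effort already set via bond 3)
#2 stroke at J2  (prefer integral on C1)
#1 stroke at J3  (J2 needs exactly one f-in)
#5 stroke at R1  (closing 1-jn rule on J3)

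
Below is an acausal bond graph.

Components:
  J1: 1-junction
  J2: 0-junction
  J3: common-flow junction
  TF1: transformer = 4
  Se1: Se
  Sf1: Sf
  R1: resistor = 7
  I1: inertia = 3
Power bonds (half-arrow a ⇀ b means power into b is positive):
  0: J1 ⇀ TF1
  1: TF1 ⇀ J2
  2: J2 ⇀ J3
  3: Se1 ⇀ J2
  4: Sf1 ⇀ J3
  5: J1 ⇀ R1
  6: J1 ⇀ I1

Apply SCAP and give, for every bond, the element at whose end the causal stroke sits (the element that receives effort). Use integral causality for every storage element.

#0 |J1
#1 |TF1
#2 |J3
#3 |J2
#4 |Sf1
#5 |J1
#6 |I1

bond 3 stroke at J2  (Se1: effort source, stroke at far end)
bond 4 stroke at Sf1  (source Sf1 imposes f)
bond 1 stroke at TF1  (J2 effort already set via bond 3)
bond 2 stroke at J3  (common-e at J2 fixed by 3)
bond 0 stroke at J1  (TF TF1: opposite of bond 1)
bond 6 stroke at I1  (I1 outputs flow p/I1)
bond 5 stroke at J1  (J1 flow already set via bond 6)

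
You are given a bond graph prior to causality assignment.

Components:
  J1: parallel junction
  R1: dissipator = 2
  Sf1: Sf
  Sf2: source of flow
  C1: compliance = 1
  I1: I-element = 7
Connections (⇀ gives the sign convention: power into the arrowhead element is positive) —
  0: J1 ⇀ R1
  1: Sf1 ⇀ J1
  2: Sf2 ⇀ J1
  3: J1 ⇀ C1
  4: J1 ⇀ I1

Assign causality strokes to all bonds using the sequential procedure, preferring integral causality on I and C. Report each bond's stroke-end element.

β1 stroke→Sf1  (Sf1: flow source, stroke at near end)
β2 stroke→Sf2  (Sf2 fixes flow; stroke at Sf2)
β3 stroke→J1  (C1: C, integral causality)
β0 stroke→R1  (common-e at J1 fixed by 3)
β4 stroke→I1  (0-jn J1 has e-setter on 3)

bond 0 →R1
bond 1 →Sf1
bond 2 →Sf2
bond 3 →J1
bond 4 →I1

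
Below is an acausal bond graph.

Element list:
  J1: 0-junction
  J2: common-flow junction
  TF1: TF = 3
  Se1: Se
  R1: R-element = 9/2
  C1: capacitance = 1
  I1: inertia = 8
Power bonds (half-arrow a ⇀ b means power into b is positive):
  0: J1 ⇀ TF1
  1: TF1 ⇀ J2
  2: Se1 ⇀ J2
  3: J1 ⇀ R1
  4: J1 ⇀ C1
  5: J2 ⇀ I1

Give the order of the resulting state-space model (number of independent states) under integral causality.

2  (C1, I1 all integral)

#2 →J2  (Se1 fixes effort; stroke away)
#4 →J1  (C1 outputs effort q/C1)
#0 →TF1  (J1 effort already set via bond 4)
#3 →R1  (0-jn J1 has e-setter on 4)
#1 →J2  (TF1 one-in-one-out from 0)
#5 →I1  (J2: last free bond brings flow in)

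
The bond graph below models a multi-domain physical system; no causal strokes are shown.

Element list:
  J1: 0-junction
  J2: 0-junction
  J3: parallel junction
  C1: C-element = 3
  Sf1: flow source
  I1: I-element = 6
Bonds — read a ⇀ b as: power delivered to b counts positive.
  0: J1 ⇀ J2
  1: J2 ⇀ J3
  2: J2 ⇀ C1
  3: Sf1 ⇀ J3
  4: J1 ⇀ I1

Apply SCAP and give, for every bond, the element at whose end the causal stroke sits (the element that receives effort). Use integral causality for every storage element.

#0 →J1
#1 →J3
#2 →J2
#3 →Sf1
#4 →I1

β3 |Sf1  (source Sf1 imposes f)
β1 |J3  (only one effort-in slot at J3)
β2 |J2  (C1 outputs effort q/C1)
β0 |J1  (0-jn J2 has e-setter on 2)
β4 |I1  (common-e at J1 fixed by 0)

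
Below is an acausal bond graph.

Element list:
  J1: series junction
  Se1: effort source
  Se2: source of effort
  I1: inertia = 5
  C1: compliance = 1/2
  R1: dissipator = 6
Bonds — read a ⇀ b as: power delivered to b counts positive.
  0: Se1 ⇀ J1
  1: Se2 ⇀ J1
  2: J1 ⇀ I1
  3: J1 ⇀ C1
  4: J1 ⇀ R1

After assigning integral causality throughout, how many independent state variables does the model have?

2  (C1, I1 all integral)

bond 0 →J1  (Se1: effort source, stroke at far end)
bond 1 →J1  (Se2 (Se) sets effort on bond)
bond 2 →I1  (I1: I, integral causality)
bond 3 →J1  (J1 flow already set via bond 2)
bond 4 →J1  (1-jn J1 has f-setter on 2)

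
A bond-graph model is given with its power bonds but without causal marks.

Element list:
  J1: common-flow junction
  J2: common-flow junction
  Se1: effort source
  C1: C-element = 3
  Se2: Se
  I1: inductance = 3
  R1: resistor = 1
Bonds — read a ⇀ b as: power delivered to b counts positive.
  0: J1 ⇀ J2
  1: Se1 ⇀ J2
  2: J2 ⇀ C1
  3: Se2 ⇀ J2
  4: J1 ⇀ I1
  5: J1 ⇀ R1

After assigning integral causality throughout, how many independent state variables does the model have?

2  (C1, I1 all integral)

bond 1 →J2  (source Se1 imposes e)
bond 3 →J2  (Se2 (Se) sets effort on bond)
bond 2 →J2  (C1: C, integral causality)
bond 0 →J1  (closing 1-jn rule on J2)
bond 4 →I1  (I1 integral (f out))
bond 5 →J1  (J1 flow already set via bond 4)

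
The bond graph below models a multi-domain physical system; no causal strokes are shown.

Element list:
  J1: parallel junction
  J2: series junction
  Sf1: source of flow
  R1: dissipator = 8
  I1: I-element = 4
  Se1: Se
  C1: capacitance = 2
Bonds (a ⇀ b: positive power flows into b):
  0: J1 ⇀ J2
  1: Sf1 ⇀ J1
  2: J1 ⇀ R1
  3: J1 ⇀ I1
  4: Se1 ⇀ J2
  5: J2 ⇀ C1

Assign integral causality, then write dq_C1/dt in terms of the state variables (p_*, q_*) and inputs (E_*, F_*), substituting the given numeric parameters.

bond 1 stroke at Sf1  (Sf1 fixes flow; stroke at Sf1)
bond 4 stroke at J2  (Se1: effort source, stroke at far end)
bond 3 stroke at I1  (prefer integral on I1)
bond 5 stroke at J2  (C1 integral (e out))
bond 0 stroke at J1  (J2: last free bond brings flow in)
bond 2 stroke at R1  (J1 effort already set via bond 0)

dq_C1/dt = E_Se1/8 + F_Sf1 - p_I1/4 - q_C1/16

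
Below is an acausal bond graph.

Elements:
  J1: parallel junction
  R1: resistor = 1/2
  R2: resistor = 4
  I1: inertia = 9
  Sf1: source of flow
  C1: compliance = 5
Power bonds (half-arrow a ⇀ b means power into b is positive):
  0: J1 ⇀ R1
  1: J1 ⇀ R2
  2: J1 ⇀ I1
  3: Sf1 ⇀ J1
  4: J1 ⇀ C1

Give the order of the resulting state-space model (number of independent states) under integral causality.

#3 |Sf1  (Sf1 fixes flow; stroke at Sf1)
#2 |I1  (I1: I, integral causality)
#4 |J1  (C1: C, integral causality)
#0 |R1  (J1: bond 4 brought effort, rest push out)
#1 |R2  (common-e at J1 fixed by 4)

2  (C1, I1 all integral)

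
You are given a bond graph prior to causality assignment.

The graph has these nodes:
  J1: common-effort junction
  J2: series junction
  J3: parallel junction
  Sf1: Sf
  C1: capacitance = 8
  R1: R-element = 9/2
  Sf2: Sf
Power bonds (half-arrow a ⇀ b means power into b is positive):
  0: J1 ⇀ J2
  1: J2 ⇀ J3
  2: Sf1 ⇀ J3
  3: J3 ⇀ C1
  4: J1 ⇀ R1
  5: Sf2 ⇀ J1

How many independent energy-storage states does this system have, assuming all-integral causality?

#2 →Sf1  (source Sf1 imposes f)
#5 →Sf2  (Sf2 fixes flow; stroke at Sf2)
#3 →J3  (prefer integral on C1)
#1 →J2  (J3: bond 3 brought effort, rest push out)
#0 →J1  (closing 1-jn rule on J2)
#4 →R1  (common-e at J1 fixed by 0)

1  (C1 all integral)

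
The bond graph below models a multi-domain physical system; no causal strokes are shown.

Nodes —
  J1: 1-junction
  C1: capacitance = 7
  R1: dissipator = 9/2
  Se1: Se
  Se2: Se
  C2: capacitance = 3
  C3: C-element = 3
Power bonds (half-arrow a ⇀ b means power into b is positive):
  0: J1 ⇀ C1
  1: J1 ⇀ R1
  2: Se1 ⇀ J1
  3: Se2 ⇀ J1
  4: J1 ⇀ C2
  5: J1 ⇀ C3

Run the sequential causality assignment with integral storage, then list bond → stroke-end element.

β2 stroke at J1  (Se1 (Se) sets effort on bond)
β3 stroke at J1  (Se2 fixes effort; stroke away)
β0 stroke at J1  (C1 integral (e out))
β4 stroke at J1  (C2 outputs effort q/C2)
β5 stroke at J1  (C3 integral (e out))
β1 stroke at R1  (J1: last free bond brings flow in)

b0 stroke at J1
b1 stroke at R1
b2 stroke at J1
b3 stroke at J1
b4 stroke at J1
b5 stroke at J1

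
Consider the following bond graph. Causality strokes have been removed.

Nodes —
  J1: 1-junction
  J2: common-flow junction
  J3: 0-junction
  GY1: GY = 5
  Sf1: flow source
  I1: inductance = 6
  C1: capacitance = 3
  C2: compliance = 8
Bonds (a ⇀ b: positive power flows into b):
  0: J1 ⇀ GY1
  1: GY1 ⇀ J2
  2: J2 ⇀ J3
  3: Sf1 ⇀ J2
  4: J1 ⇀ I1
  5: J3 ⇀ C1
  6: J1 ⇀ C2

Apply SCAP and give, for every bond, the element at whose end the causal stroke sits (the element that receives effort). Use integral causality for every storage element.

bond 3 stroke at Sf1  (Sf1 fixes flow; stroke at Sf1)
bond 1 stroke at J2  (J2 flow already set via bond 3)
bond 2 stroke at J2  (J2 flow already set via bond 3)
bond 5 stroke at J3  (J3: last free bond brings effort in)
bond 0 stroke at J1  (through GY1, causality inverts; strokes same side of GY1)
bond 4 stroke at I1  (I1: I, integral causality)
bond 6 stroke at J1  (J1: bond 4 brought flow, rest push out)

b0 stroke→J1
b1 stroke→J2
b2 stroke→J2
b3 stroke→Sf1
b4 stroke→I1
b5 stroke→J3
b6 stroke→J1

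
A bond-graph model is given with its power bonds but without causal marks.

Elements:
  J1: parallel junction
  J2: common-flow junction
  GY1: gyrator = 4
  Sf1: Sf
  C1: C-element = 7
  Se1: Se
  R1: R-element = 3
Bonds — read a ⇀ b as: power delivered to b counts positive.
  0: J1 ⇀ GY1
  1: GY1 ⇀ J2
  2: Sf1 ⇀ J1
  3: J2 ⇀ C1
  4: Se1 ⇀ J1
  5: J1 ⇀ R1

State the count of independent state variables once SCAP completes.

1  (C1 all integral)

β2 stroke→Sf1  (Sf1 (Sf) sets flow on bond)
β4 stroke→J1  (Se1: effort source, stroke at far end)
β0 stroke→GY1  (0-jn J1 has e-setter on 4)
β5 stroke→R1  (J1: bond 4 brought effort, rest push out)
β1 stroke→GY1  (GY1 both-in/both-out from 0)
β3 stroke→J2  (J2 flow already set via bond 1)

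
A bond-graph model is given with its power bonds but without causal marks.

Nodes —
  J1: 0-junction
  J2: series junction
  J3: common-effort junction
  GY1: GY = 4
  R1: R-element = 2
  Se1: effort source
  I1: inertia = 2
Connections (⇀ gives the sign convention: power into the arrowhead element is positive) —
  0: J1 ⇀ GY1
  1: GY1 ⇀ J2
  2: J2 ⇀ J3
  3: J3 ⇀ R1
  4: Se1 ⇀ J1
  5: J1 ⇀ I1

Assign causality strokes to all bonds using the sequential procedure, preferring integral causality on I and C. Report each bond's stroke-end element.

#4 stroke at J1  (Se1: effort source, stroke at far end)
#0 stroke at GY1  (J1 effort already set via bond 4)
#5 stroke at I1  (0-jn J1 has e-setter on 4)
#1 stroke at GY1  (GY GY1: same side as bond 0)
#2 stroke at J2  (J2: bond 1 brought flow, rest push out)
#3 stroke at J3  (only one effort-in slot at J3)

#0 stroke→GY1
#1 stroke→GY1
#2 stroke→J2
#3 stroke→J3
#4 stroke→J1
#5 stroke→I1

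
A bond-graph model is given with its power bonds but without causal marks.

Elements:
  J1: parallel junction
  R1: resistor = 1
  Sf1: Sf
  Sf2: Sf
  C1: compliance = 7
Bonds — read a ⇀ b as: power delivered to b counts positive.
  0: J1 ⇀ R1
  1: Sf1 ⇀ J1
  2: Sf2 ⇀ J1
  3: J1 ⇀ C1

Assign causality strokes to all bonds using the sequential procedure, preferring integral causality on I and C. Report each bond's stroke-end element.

#1 stroke→Sf1  (Sf1 (Sf) sets flow on bond)
#2 stroke→Sf2  (Sf2 fixes flow; stroke at Sf2)
#3 stroke→J1  (C1 outputs effort q/C1)
#0 stroke→R1  (common-e at J1 fixed by 3)

β0 stroke→R1
β1 stroke→Sf1
β2 stroke→Sf2
β3 stroke→J1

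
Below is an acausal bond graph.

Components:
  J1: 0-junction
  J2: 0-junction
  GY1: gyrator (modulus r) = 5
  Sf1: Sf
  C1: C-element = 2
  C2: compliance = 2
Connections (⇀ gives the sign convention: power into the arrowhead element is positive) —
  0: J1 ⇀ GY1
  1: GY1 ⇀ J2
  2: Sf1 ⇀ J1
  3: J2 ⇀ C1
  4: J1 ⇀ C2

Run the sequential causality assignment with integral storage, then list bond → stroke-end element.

β2 stroke at Sf1  (source Sf1 imposes f)
β3 stroke at J2  (C1 outputs effort q/C1)
β1 stroke at GY1  (J2 effort already set via bond 3)
β0 stroke at GY1  (GY GY1: same side as bond 1)
β4 stroke at J1  (J1 needs exactly one e-in)

bond 0 stroke→GY1
bond 1 stroke→GY1
bond 2 stroke→Sf1
bond 3 stroke→J2
bond 4 stroke→J1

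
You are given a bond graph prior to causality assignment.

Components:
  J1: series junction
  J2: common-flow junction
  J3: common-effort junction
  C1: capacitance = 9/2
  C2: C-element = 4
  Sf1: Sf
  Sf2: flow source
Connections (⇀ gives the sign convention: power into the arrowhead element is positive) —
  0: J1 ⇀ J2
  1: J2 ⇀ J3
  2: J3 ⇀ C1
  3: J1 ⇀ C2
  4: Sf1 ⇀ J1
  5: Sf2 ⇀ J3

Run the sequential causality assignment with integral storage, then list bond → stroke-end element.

b4 stroke at Sf1  (source Sf1 imposes f)
b5 stroke at Sf2  (Sf2: flow source, stroke at near end)
b0 stroke at J1  (1-jn J1 has f-setter on 4)
b3 stroke at J1  (1-jn J1 has f-setter on 4)
b1 stroke at J2  (common-f at J2 fixed by 0)
b2 stroke at J3  (J3: last free bond brings effort in)

bond 0 stroke→J1
bond 1 stroke→J2
bond 2 stroke→J3
bond 3 stroke→J1
bond 4 stroke→Sf1
bond 5 stroke→Sf2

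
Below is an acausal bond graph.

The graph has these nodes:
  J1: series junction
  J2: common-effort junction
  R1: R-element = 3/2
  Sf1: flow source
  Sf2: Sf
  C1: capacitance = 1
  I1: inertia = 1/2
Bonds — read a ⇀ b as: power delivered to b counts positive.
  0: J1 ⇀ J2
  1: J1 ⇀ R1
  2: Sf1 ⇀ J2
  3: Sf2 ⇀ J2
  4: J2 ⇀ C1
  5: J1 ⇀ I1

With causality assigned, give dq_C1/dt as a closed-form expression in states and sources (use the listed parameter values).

#2 stroke at Sf1  (Sf1: flow source, stroke at near end)
#3 stroke at Sf2  (Sf2 (Sf) sets flow on bond)
#4 stroke at J2  (C1 integral (e out))
#0 stroke at J1  (J2: bond 4 brought effort, rest push out)
#5 stroke at I1  (I1: I, integral causality)
#1 stroke at J1  (1-jn J1 has f-setter on 5)

dq_C1/dt = F_Sf1 + F_Sf2 + 2*p_I1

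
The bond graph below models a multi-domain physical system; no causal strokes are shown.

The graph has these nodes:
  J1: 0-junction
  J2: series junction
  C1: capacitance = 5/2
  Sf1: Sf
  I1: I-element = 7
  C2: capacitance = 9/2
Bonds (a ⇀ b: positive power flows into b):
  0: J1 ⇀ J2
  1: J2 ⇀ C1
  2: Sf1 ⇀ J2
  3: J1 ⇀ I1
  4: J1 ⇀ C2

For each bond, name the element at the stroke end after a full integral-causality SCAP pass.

b0 stroke→J2
b1 stroke→J2
b2 stroke→Sf1
b3 stroke→I1
b4 stroke→J1

b2 stroke at Sf1  (source Sf1 imposes f)
b0 stroke at J2  (common-f at J2 fixed by 2)
b1 stroke at J2  (common-f at J2 fixed by 2)
b3 stroke at I1  (I1 integral (f out))
b4 stroke at J1  (closing 0-jn rule on J1)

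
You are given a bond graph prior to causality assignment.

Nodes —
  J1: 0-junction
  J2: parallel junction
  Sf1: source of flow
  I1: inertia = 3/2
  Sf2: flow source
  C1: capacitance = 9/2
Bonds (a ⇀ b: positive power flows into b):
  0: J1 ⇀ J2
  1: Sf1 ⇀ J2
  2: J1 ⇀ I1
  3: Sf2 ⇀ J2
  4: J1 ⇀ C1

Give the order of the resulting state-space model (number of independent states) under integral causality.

β1 stroke→Sf1  (Sf1 fixes flow; stroke at Sf1)
β3 stroke→Sf2  (Sf2: flow source, stroke at near end)
β0 stroke→J2  (J2 needs exactly one e-in)
β2 stroke→I1  (I1: I, integral causality)
β4 stroke→J1  (closing 0-jn rule on J1)

2  (C1, I1 all integral)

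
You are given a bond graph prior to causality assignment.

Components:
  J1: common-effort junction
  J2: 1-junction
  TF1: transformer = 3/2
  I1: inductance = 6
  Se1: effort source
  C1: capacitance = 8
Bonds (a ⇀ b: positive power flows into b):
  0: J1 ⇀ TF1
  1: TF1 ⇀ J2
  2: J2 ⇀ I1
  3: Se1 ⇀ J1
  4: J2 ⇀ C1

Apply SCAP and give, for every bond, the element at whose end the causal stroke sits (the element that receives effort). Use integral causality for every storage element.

bond 3 stroke at J1  (Se1 (Se) sets effort on bond)
bond 0 stroke at TF1  (0-jn J1 has e-setter on 3)
bond 1 stroke at J2  (TF TF1: opposite of bond 0)
bond 2 stroke at I1  (I1: I, integral causality)
bond 4 stroke at J2  (J2 flow already set via bond 2)

#0 stroke→TF1
#1 stroke→J2
#2 stroke→I1
#3 stroke→J1
#4 stroke→J2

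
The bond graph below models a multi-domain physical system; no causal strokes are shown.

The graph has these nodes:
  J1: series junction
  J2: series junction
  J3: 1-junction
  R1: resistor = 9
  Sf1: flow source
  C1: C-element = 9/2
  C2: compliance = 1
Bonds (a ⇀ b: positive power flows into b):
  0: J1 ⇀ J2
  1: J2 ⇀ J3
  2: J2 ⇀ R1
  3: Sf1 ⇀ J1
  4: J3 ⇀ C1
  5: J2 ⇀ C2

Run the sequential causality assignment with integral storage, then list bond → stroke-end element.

b0 stroke→J1
b1 stroke→J2
b2 stroke→J2
b3 stroke→Sf1
b4 stroke→J3
b5 stroke→J2

β3 |Sf1  (Sf1 (Sf) sets flow on bond)
β0 |J1  (J1: bond 3 brought flow, rest push out)
β1 |J2  (J2 flow already set via bond 0)
β2 |J2  (J2 flow already set via bond 0)
β5 |J2  (J2 flow already set via bond 0)
β4 |J3  (1-jn J3 has f-setter on 1)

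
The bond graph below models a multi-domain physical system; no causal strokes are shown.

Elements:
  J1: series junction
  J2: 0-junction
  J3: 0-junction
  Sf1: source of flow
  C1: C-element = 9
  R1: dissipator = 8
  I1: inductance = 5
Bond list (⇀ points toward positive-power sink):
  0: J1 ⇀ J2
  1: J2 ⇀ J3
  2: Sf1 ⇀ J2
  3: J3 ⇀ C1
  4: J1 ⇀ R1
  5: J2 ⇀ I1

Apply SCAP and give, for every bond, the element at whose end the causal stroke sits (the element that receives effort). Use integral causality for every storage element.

bond 2 stroke at Sf1  (source Sf1 imposes f)
bond 3 stroke at J3  (C1 integral (e out))
bond 1 stroke at J2  (J3: bond 3 brought effort, rest push out)
bond 0 stroke at J1  (J2 effort already set via bond 1)
bond 5 stroke at I1  (0-jn J2 has e-setter on 1)
bond 4 stroke at R1  (J1: last free bond brings flow in)

#0 →J1
#1 →J2
#2 →Sf1
#3 →J3
#4 →R1
#5 →I1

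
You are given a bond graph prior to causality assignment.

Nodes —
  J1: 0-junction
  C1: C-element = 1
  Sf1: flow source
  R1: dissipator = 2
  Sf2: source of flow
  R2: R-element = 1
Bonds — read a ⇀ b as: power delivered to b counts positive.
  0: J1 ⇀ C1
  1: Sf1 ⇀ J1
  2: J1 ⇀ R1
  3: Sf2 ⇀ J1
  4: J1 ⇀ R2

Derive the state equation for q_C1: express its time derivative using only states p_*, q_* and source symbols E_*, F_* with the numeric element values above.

dq_C1/dt = F_Sf1 + F_Sf2 - 3*q_C1/2

β1 stroke→Sf1  (Sf1 (Sf) sets flow on bond)
β3 stroke→Sf2  (Sf2 fixes flow; stroke at Sf2)
β0 stroke→J1  (C1 outputs effort q/C1)
β2 stroke→R1  (J1: bond 0 brought effort, rest push out)
β4 stroke→R2  (common-e at J1 fixed by 0)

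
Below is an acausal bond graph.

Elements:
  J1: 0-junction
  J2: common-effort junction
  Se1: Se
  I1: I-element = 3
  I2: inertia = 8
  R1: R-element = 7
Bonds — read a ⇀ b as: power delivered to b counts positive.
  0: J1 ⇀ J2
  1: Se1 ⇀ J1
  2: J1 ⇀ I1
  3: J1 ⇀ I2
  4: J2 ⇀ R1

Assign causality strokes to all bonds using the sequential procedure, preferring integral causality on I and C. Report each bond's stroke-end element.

b0 →J2
b1 →J1
b2 →I1
b3 →I2
b4 →R1

#1 stroke→J1  (Se1 fixes effort; stroke away)
#0 stroke→J2  (0-jn J1 has e-setter on 1)
#2 stroke→I1  (J1: bond 1 brought effort, rest push out)
#3 stroke→I2  (common-e at J1 fixed by 1)
#4 stroke→R1  (J2 effort already set via bond 0)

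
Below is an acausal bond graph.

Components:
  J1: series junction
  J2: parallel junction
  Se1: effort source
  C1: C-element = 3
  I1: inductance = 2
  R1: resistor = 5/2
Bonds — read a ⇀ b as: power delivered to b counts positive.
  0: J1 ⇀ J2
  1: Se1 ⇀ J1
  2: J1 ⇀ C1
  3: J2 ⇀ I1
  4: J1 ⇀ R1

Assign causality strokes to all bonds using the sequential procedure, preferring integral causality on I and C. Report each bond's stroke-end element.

bond 0 stroke at J2
bond 1 stroke at J1
bond 2 stroke at J1
bond 3 stroke at I1
bond 4 stroke at J1

β1 |J1  (Se1 (Se) sets effort on bond)
β2 |J1  (prefer integral on C1)
β3 |I1  (prefer integral on I1)
β0 |J2  (closing 0-jn rule on J2)
β4 |J1  (common-f at J1 fixed by 0)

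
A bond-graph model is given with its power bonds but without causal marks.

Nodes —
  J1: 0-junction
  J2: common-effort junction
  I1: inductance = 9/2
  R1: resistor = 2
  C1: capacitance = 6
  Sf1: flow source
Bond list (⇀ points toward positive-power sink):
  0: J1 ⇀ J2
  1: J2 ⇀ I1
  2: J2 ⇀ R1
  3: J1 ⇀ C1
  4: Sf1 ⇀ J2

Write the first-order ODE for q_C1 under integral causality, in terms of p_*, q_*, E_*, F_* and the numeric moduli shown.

dq_C1/dt = F_Sf1 - 2*p_I1/9 - q_C1/12

β4 |Sf1  (Sf1: flow source, stroke at near end)
β1 |I1  (prefer integral on I1)
β3 |J1  (C1 outputs effort q/C1)
β0 |J2  (common-e at J1 fixed by 3)
β2 |R1  (J2 effort already set via bond 0)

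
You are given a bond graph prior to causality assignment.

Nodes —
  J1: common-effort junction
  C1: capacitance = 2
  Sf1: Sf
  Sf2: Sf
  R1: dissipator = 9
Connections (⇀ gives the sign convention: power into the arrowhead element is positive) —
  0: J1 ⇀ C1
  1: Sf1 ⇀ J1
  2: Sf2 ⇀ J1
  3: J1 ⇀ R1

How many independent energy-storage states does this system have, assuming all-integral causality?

1  (C1 all integral)

b1 →Sf1  (Sf1: flow source, stroke at near end)
b2 →Sf2  (Sf2 (Sf) sets flow on bond)
b0 →J1  (C1: C, integral causality)
b3 →R1  (J1: bond 0 brought effort, rest push out)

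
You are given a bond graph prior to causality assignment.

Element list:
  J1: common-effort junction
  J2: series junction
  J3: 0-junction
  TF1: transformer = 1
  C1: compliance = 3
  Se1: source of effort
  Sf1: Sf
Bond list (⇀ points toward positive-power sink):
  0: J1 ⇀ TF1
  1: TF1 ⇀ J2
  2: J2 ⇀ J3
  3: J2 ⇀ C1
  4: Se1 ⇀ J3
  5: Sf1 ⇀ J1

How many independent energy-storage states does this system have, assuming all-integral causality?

#4 →J3  (Se1: effort source, stroke at far end)
#5 →Sf1  (Sf1 (Sf) sets flow on bond)
#0 →J1  (J1: last free bond brings effort in)
#2 →J2  (common-e at J3 fixed by 4)
#1 →TF1  (TF1 one-in-one-out from 0)
#3 →J2  (common-f at J2 fixed by 1)

1  (C1 all integral)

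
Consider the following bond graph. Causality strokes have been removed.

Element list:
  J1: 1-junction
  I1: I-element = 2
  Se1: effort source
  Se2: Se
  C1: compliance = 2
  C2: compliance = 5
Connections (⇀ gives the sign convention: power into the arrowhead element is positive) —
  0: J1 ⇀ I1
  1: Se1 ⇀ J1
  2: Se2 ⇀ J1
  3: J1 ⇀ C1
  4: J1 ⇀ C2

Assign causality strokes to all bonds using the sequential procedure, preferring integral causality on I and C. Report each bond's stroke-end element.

bond 0 →I1
bond 1 →J1
bond 2 →J1
bond 3 →J1
bond 4 →J1

bond 1 stroke at J1  (Se1 (Se) sets effort on bond)
bond 2 stroke at J1  (source Se2 imposes e)
bond 0 stroke at I1  (I1 integral (f out))
bond 3 stroke at J1  (common-f at J1 fixed by 0)
bond 4 stroke at J1  (J1: bond 0 brought flow, rest push out)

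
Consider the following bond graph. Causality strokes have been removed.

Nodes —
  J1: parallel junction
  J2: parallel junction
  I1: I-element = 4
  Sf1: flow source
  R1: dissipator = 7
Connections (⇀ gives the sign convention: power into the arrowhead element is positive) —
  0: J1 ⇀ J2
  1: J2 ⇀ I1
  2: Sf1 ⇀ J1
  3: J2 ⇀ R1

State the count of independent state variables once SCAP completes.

bond 2 stroke at Sf1  (Sf1 (Sf) sets flow on bond)
bond 0 stroke at J1  (closing 0-jn rule on J1)
bond 1 stroke at I1  (I1 integral (f out))
bond 3 stroke at J2  (closing 0-jn rule on J2)

1  (I1 all integral)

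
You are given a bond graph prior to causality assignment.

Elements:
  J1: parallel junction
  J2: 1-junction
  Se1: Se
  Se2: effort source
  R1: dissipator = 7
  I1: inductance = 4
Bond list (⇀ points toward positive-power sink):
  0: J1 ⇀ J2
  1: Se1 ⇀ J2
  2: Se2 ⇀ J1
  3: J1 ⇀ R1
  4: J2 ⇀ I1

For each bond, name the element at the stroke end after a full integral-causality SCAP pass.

b1 →J2  (Se1 fixes effort; stroke away)
b2 →J1  (Se2 (Se) sets effort on bond)
b0 →J2  (J1 effort already set via bond 2)
b3 →R1  (J1 effort already set via bond 2)
b4 →I1  (only one flow-in slot at J2)

b0 →J2
b1 →J2
b2 →J1
b3 →R1
b4 →I1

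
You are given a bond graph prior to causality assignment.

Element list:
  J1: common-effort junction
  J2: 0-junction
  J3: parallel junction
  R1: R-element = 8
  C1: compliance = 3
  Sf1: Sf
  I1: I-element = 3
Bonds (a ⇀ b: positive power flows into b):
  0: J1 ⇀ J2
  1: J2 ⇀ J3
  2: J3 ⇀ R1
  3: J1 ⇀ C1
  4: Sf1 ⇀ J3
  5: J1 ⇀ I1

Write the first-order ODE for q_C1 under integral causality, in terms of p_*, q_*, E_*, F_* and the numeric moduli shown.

β4 stroke at Sf1  (Sf1 (Sf) sets flow on bond)
β3 stroke at J1  (C1 outputs effort q/C1)
β0 stroke at J2  (J1: bond 3 brought effort, rest push out)
β5 stroke at I1  (J1 effort already set via bond 3)
β1 stroke at J3  (J2: bond 0 brought effort, rest push out)
β2 stroke at R1  (J3 effort already set via bond 1)

dq_C1/dt = F_Sf1 - p_I1/3 - q_C1/24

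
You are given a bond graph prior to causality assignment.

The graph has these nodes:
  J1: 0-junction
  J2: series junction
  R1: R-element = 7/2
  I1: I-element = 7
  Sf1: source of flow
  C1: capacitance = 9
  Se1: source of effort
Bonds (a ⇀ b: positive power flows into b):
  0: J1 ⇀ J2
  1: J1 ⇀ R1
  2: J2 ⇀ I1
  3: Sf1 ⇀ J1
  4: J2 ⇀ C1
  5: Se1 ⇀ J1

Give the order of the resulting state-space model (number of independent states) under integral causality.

#3 stroke at Sf1  (Sf1 fixes flow; stroke at Sf1)
#5 stroke at J1  (source Se1 imposes e)
#0 stroke at J2  (J1: bond 5 brought effort, rest push out)
#1 stroke at R1  (0-jn J1 has e-setter on 5)
#2 stroke at I1  (I1: I, integral causality)
#4 stroke at J2  (1-jn J2 has f-setter on 2)

2  (C1, I1 all integral)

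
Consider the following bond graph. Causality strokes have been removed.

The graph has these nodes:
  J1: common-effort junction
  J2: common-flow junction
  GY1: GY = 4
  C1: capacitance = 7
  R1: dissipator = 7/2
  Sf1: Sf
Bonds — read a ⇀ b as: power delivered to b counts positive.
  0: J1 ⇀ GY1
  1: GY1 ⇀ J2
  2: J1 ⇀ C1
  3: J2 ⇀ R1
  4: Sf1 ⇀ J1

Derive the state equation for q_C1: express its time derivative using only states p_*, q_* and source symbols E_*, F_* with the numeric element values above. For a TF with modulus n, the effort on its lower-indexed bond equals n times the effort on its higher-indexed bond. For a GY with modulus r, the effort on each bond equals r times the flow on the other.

#4 |Sf1  (source Sf1 imposes f)
#2 |J1  (C1 integral (e out))
#0 |GY1  (0-jn J1 has e-setter on 2)
#1 |GY1  (GY1: gyrator matches bond 0)
#3 |J2  (J2 flow already set via bond 1)

dq_C1/dt = F_Sf1 - q_C1/32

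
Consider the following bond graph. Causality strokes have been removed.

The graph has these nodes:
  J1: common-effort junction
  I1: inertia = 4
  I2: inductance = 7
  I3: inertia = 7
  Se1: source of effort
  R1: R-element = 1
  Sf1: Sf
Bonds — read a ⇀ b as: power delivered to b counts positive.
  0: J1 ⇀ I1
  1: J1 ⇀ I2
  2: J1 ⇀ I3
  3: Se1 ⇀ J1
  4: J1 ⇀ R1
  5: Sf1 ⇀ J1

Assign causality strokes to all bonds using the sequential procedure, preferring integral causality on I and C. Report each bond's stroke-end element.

bond 3 |J1  (source Se1 imposes e)
bond 5 |Sf1  (Sf1: flow source, stroke at near end)
bond 0 |I1  (J1: bond 3 brought effort, rest push out)
bond 1 |I2  (J1: bond 3 brought effort, rest push out)
bond 2 |I3  (common-e at J1 fixed by 3)
bond 4 |R1  (0-jn J1 has e-setter on 3)

bond 0 →I1
bond 1 →I2
bond 2 →I3
bond 3 →J1
bond 4 →R1
bond 5 →Sf1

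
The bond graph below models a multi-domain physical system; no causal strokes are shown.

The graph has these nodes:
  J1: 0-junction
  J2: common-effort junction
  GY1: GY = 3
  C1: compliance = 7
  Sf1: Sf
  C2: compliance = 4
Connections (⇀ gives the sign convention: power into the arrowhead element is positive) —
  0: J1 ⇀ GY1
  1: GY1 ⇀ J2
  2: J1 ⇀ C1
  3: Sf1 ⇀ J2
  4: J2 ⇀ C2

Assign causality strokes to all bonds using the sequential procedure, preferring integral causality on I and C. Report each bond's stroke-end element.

bond 0 |GY1
bond 1 |GY1
bond 2 |J1
bond 3 |Sf1
bond 4 |J2

b3 |Sf1  (source Sf1 imposes f)
b2 |J1  (C1 outputs effort q/C1)
b0 |GY1  (common-e at J1 fixed by 2)
b1 |GY1  (GY GY1: same side as bond 0)
b4 |J2  (J2: last free bond brings effort in)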